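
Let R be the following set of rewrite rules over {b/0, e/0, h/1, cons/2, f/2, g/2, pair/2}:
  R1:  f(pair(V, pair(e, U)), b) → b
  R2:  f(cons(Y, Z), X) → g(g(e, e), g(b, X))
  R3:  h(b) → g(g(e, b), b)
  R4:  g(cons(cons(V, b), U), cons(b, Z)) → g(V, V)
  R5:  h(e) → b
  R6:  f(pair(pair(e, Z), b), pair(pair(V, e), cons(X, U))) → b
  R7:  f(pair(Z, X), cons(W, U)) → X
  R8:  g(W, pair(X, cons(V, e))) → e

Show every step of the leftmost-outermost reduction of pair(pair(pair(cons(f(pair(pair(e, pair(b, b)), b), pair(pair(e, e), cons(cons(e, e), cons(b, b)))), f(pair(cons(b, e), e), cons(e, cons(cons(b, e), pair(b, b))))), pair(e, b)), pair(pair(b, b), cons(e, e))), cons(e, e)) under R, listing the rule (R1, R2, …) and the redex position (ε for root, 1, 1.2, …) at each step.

pair(pair(pair(cons(b, e), pair(e, b)), pair(pair(b, b), cons(e, e))), cons(e, e))

1. pair(pair(pair(cons(f(pair(pair(e, pair(b, b)), b), pair(pair(e, e), cons(cons(e, e), cons(b, b)))), f(pair(cons(b, e), e), cons(e, cons(cons(b, e), pair(b, b))))), pair(e, b)), pair(pair(b, b), cons(e, e))), cons(e, e))  →  pair(pair(pair(cons(b, f(pair(cons(b, e), e), cons(e, cons(cons(b, e), pair(b, b))))), pair(e, b)), pair(pair(b, b), cons(e, e))), cons(e, e))   [R6 at 1.1.1.1]
2. pair(pair(pair(cons(b, f(pair(cons(b, e), e), cons(e, cons(cons(b, e), pair(b, b))))), pair(e, b)), pair(pair(b, b), cons(e, e))), cons(e, e))  →  pair(pair(pair(cons(b, e), pair(e, b)), pair(pair(b, b), cons(e, e))), cons(e, e))   [R7 at 1.1.1.2]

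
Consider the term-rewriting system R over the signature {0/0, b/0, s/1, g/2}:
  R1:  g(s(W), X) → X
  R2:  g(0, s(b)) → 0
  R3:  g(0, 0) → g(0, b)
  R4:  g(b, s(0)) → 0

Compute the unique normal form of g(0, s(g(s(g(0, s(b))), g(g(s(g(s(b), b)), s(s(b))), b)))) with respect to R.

1. g(0, s(g(s(g(0, s(b))), g(g(s(g(s(b), b)), s(s(b))), b))))  →  g(0, s(g(g(s(g(s(b), b)), s(s(b))), b)))   [R1 at 2.1]
2. g(0, s(g(g(s(g(s(b), b)), s(s(b))), b)))  →  g(0, s(g(s(s(b)), b)))   [R1 at 2.1.1]
3. g(0, s(g(s(s(b)), b)))  →  g(0, s(b))   [R1 at 2.1]
4. g(0, s(b))  →  0   [R2 at ε]

0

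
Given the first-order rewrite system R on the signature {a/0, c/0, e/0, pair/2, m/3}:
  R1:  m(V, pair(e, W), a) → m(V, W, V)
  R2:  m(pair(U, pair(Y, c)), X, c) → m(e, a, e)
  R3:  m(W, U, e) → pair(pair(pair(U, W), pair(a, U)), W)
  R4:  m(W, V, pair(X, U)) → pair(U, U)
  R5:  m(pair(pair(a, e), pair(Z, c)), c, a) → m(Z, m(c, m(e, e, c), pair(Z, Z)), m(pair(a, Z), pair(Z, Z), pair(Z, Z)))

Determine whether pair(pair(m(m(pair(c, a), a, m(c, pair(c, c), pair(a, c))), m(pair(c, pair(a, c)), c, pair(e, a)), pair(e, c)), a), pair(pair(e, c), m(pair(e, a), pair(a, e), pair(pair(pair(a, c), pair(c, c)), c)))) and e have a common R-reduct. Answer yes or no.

no — NF(t₁) = pair(pair(pair(c, c), a), pair(pair(e, c), pair(c, c))), NF(t₂) = e

Reduce t₁ = pair(pair(m(m(pair(c, a), a, m(c, pair(c, c), pair(a, c))), m(pair(c, pair(a, c)), c, pair(e, a)), pair(e, c)), a), pair(pair(e, c), m(pair(e, a), pair(a, e), pair(pair(pair(a, c), pair(c, c)), c)))):
1. pair(pair(m(m(pair(c, a), a, m(c, pair(c, c), pair(a, c))), m(pair(c, pair(a, c)), c, pair(e, a)), pair(e, c)), a), pair(pair(e, c), m(pair(e, a), pair(a, e), pair(pair(pair(a, c), pair(c, c)), c))))  →  pair(pair(pair(c, c), a), pair(pair(e, c), m(pair(e, a), pair(a, e), pair(pair(pair(a, c), pair(c, c)), c))))   [R4 at 1.1]
2. pair(pair(pair(c, c), a), pair(pair(e, c), m(pair(e, a), pair(a, e), pair(pair(pair(a, c), pair(c, c)), c))))  →  pair(pair(pair(c, c), a), pair(pair(e, c), pair(c, c)))   [R4 at 2.2]

Reduce t₂ = e:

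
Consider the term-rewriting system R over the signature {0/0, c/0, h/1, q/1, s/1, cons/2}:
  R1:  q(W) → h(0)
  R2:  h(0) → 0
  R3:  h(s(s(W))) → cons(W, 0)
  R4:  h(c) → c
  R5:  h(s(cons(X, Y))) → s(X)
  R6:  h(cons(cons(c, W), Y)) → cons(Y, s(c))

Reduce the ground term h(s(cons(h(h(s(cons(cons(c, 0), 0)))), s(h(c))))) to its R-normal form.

1. h(s(cons(h(h(s(cons(cons(c, 0), 0)))), s(h(c)))))  →  s(h(h(s(cons(cons(c, 0), 0)))))   [R5 at ε]
2. s(h(h(s(cons(cons(c, 0), 0)))))  →  s(h(s(cons(c, 0))))   [R5 at 1.1]
3. s(h(s(cons(c, 0))))  →  s(s(c))   [R5 at 1]

s(s(c))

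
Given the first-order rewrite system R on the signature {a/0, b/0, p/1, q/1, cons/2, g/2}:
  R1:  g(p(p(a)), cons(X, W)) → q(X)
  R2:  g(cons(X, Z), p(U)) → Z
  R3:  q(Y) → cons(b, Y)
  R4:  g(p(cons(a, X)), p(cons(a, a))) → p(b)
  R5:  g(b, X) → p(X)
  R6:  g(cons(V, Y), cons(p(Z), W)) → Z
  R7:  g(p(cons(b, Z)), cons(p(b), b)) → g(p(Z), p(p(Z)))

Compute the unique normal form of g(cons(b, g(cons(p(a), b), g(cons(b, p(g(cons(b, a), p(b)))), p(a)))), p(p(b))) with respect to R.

b

1. g(cons(b, g(cons(p(a), b), g(cons(b, p(g(cons(b, a), p(b)))), p(a)))), p(p(b)))  →  g(cons(p(a), b), g(cons(b, p(g(cons(b, a), p(b)))), p(a)))   [R2 at ε]
2. g(cons(p(a), b), g(cons(b, p(g(cons(b, a), p(b)))), p(a)))  →  g(cons(p(a), b), p(g(cons(b, a), p(b))))   [R2 at 2]
3. g(cons(p(a), b), p(g(cons(b, a), p(b))))  →  b   [R2 at ε]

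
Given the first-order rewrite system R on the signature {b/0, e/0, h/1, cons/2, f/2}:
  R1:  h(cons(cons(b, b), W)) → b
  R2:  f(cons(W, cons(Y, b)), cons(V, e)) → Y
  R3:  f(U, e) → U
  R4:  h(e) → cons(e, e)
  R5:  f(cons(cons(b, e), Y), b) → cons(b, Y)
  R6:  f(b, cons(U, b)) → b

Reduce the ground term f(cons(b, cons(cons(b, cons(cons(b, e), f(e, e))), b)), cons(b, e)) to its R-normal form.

1. f(cons(b, cons(cons(b, cons(cons(b, e), f(e, e))), b)), cons(b, e))  →  cons(b, cons(cons(b, e), f(e, e)))   [R2 at ε]
2. cons(b, cons(cons(b, e), f(e, e)))  →  cons(b, cons(cons(b, e), e))   [R3 at 2.2]

cons(b, cons(cons(b, e), e))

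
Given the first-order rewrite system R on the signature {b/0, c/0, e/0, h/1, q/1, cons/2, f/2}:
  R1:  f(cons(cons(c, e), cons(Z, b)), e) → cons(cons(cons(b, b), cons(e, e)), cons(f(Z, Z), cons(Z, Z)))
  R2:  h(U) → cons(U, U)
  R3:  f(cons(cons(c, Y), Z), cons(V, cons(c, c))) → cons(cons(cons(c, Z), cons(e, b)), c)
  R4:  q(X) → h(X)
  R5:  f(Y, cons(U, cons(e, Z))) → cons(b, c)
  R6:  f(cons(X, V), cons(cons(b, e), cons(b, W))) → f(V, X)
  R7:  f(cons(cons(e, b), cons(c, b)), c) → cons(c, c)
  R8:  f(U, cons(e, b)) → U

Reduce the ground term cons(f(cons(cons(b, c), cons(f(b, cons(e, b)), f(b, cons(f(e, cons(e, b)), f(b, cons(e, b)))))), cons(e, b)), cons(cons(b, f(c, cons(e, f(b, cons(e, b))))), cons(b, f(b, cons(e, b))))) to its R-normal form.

cons(cons(cons(b, c), cons(b, b)), cons(cons(b, c), cons(b, b)))

1. cons(f(cons(cons(b, c), cons(f(b, cons(e, b)), f(b, cons(f(e, cons(e, b)), f(b, cons(e, b)))))), cons(e, b)), cons(cons(b, f(c, cons(e, f(b, cons(e, b))))), cons(b, f(b, cons(e, b)))))  →  cons(cons(cons(b, c), cons(f(b, cons(e, b)), f(b, cons(f(e, cons(e, b)), f(b, cons(e, b)))))), cons(cons(b, f(c, cons(e, f(b, cons(e, b))))), cons(b, f(b, cons(e, b)))))   [R8 at 1]
2. cons(cons(cons(b, c), cons(f(b, cons(e, b)), f(b, cons(f(e, cons(e, b)), f(b, cons(e, b)))))), cons(cons(b, f(c, cons(e, f(b, cons(e, b))))), cons(b, f(b, cons(e, b)))))  →  cons(cons(cons(b, c), cons(b, f(b, cons(f(e, cons(e, b)), f(b, cons(e, b)))))), cons(cons(b, f(c, cons(e, f(b, cons(e, b))))), cons(b, f(b, cons(e, b)))))   [R8 at 1.2.1]
3. cons(cons(cons(b, c), cons(b, f(b, cons(f(e, cons(e, b)), f(b, cons(e, b)))))), cons(cons(b, f(c, cons(e, f(b, cons(e, b))))), cons(b, f(b, cons(e, b)))))  →  cons(cons(cons(b, c), cons(b, f(b, cons(e, f(b, cons(e, b)))))), cons(cons(b, f(c, cons(e, f(b, cons(e, b))))), cons(b, f(b, cons(e, b)))))   [R8 at 1.2.2.2.1]
4. cons(cons(cons(b, c), cons(b, f(b, cons(e, f(b, cons(e, b)))))), cons(cons(b, f(c, cons(e, f(b, cons(e, b))))), cons(b, f(b, cons(e, b)))))  →  cons(cons(cons(b, c), cons(b, f(b, cons(e, b)))), cons(cons(b, f(c, cons(e, f(b, cons(e, b))))), cons(b, f(b, cons(e, b)))))   [R8 at 1.2.2.2.2]
5. cons(cons(cons(b, c), cons(b, f(b, cons(e, b)))), cons(cons(b, f(c, cons(e, f(b, cons(e, b))))), cons(b, f(b, cons(e, b)))))  →  cons(cons(cons(b, c), cons(b, b)), cons(cons(b, f(c, cons(e, f(b, cons(e, b))))), cons(b, f(b, cons(e, b)))))   [R8 at 1.2.2]
6. cons(cons(cons(b, c), cons(b, b)), cons(cons(b, f(c, cons(e, f(b, cons(e, b))))), cons(b, f(b, cons(e, b)))))  →  cons(cons(cons(b, c), cons(b, b)), cons(cons(b, f(c, cons(e, b))), cons(b, f(b, cons(e, b)))))   [R8 at 2.1.2.2.2]
7. cons(cons(cons(b, c), cons(b, b)), cons(cons(b, f(c, cons(e, b))), cons(b, f(b, cons(e, b)))))  →  cons(cons(cons(b, c), cons(b, b)), cons(cons(b, c), cons(b, f(b, cons(e, b)))))   [R8 at 2.1.2]
8. cons(cons(cons(b, c), cons(b, b)), cons(cons(b, c), cons(b, f(b, cons(e, b)))))  →  cons(cons(cons(b, c), cons(b, b)), cons(cons(b, c), cons(b, b)))   [R8 at 2.2.2]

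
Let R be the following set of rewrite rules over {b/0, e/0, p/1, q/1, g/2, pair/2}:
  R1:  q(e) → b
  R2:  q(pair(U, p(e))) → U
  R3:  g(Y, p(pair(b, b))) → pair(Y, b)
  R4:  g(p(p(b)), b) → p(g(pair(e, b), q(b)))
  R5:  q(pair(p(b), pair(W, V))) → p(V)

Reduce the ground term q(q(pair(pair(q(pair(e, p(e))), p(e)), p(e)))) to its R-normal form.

1. q(q(pair(pair(q(pair(e, p(e))), p(e)), p(e))))  →  q(pair(q(pair(e, p(e))), p(e)))   [R2 at 1]
2. q(pair(q(pair(e, p(e))), p(e)))  →  q(pair(e, p(e)))   [R2 at ε]
3. q(pair(e, p(e)))  →  e   [R2 at ε]

e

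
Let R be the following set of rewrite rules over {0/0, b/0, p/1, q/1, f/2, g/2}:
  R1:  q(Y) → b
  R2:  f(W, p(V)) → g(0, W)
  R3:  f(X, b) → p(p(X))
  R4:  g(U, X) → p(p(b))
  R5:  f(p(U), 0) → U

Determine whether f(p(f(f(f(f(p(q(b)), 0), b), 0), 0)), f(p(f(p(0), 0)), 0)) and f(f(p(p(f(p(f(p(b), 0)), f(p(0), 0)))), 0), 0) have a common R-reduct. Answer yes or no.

Reduce t₁ = f(p(f(f(f(f(p(q(b)), 0), b), 0), 0)), f(p(f(p(0), 0)), 0)):
1. f(p(f(f(f(f(p(q(b)), 0), b), 0), 0)), f(p(f(p(0), 0)), 0))  →  f(p(f(f(p(p(f(p(q(b)), 0))), 0), 0)), f(p(f(p(0), 0)), 0))   [R3 at 1.1.1.1]
2. f(p(f(f(p(p(f(p(q(b)), 0))), 0), 0)), f(p(f(p(0), 0)), 0))  →  f(p(f(p(f(p(q(b)), 0)), 0)), f(p(f(p(0), 0)), 0))   [R5 at 1.1.1]
3. f(p(f(p(f(p(q(b)), 0)), 0)), f(p(f(p(0), 0)), 0))  →  f(p(f(p(q(b)), 0)), f(p(f(p(0), 0)), 0))   [R5 at 1.1]
4. f(p(f(p(q(b)), 0)), f(p(f(p(0), 0)), 0))  →  f(p(q(b)), f(p(f(p(0), 0)), 0))   [R5 at 1.1]
5. f(p(q(b)), f(p(f(p(0), 0)), 0))  →  f(p(b), f(p(f(p(0), 0)), 0))   [R1 at 1.1]
6. f(p(b), f(p(f(p(0), 0)), 0))  →  f(p(b), f(p(0), 0))   [R5 at 2]
7. f(p(b), f(p(0), 0))  →  f(p(b), 0)   [R5 at 2]
8. f(p(b), 0)  →  b   [R5 at ε]

Reduce t₂ = f(f(p(p(f(p(f(p(b), 0)), f(p(0), 0)))), 0), 0):
1. f(f(p(p(f(p(f(p(b), 0)), f(p(0), 0)))), 0), 0)  →  f(p(f(p(f(p(b), 0)), f(p(0), 0))), 0)   [R5 at 1]
2. f(p(f(p(f(p(b), 0)), f(p(0), 0))), 0)  →  f(p(f(p(b), 0)), f(p(0), 0))   [R5 at ε]
3. f(p(f(p(b), 0)), f(p(0), 0))  →  f(p(b), f(p(0), 0))   [R5 at 1.1]
4. f(p(b), f(p(0), 0))  →  f(p(b), 0)   [R5 at 2]
5. f(p(b), 0)  →  b   [R5 at ε]

yes — NF(t₁) = b, NF(t₂) = b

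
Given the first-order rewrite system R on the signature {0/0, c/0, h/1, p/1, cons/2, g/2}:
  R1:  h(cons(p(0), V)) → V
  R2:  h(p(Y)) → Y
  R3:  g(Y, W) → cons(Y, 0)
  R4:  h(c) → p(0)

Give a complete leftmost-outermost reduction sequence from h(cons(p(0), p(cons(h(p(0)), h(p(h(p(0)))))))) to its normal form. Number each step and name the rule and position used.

1. h(cons(p(0), p(cons(h(p(0)), h(p(h(p(0))))))))  →  p(cons(h(p(0)), h(p(h(p(0))))))   [R1 at ε]
2. p(cons(h(p(0)), h(p(h(p(0))))))  →  p(cons(0, h(p(h(p(0))))))   [R2 at 1.1]
3. p(cons(0, h(p(h(p(0))))))  →  p(cons(0, h(p(0))))   [R2 at 1.2]
4. p(cons(0, h(p(0))))  →  p(cons(0, 0))   [R2 at 1.2]

p(cons(0, 0))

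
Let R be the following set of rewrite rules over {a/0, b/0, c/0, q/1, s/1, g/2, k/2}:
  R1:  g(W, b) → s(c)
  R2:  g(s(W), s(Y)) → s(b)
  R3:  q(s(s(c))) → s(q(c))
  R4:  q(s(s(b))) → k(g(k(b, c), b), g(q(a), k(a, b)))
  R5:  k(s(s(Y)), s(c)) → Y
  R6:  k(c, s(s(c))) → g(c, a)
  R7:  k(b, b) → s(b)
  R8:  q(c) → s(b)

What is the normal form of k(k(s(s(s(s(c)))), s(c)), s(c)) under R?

1. k(k(s(s(s(s(c)))), s(c)), s(c))  →  k(s(s(c)), s(c))   [R5 at 1]
2. k(s(s(c)), s(c))  →  c   [R5 at ε]

c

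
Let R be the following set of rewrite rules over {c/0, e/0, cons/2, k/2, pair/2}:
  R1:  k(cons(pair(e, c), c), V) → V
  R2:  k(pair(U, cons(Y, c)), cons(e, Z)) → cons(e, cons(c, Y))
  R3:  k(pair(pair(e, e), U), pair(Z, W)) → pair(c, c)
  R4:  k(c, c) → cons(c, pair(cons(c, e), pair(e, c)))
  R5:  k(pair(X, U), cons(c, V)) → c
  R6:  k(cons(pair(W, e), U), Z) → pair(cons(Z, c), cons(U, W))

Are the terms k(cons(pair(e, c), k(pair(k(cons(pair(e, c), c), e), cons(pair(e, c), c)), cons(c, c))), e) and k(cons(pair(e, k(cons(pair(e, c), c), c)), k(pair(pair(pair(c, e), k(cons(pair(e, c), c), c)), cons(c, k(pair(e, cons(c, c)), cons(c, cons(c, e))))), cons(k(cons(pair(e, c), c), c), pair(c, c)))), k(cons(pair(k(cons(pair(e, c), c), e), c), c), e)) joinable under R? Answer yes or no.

yes — NF(t₁) = e, NF(t₂) = e

Reduce t₁ = k(cons(pair(e, c), k(pair(k(cons(pair(e, c), c), e), cons(pair(e, c), c)), cons(c, c))), e):
1. k(cons(pair(e, c), k(pair(k(cons(pair(e, c), c), e), cons(pair(e, c), c)), cons(c, c))), e)  →  k(cons(pair(e, c), c), e)   [R5 at 1.2]
2. k(cons(pair(e, c), c), e)  →  e   [R1 at ε]

Reduce t₂ = k(cons(pair(e, k(cons(pair(e, c), c), c)), k(pair(pair(pair(c, e), k(cons(pair(e, c), c), c)), cons(c, k(pair(e, cons(c, c)), cons(c, cons(c, e))))), cons(k(cons(pair(e, c), c), c), pair(c, c)))), k(cons(pair(k(cons(pair(e, c), c), e), c), c), e)):
1. k(cons(pair(e, k(cons(pair(e, c), c), c)), k(pair(pair(pair(c, e), k(cons(pair(e, c), c), c)), cons(c, k(pair(e, cons(c, c)), cons(c, cons(c, e))))), cons(k(cons(pair(e, c), c), c), pair(c, c)))), k(cons(pair(k(cons(pair(e, c), c), e), c), c), e))  →  k(cons(pair(e, c), k(pair(pair(pair(c, e), k(cons(pair(e, c), c), c)), cons(c, k(pair(e, cons(c, c)), cons(c, cons(c, e))))), cons(k(cons(pair(e, c), c), c), pair(c, c)))), k(cons(pair(k(cons(pair(e, c), c), e), c), c), e))   [R1 at 1.1.2]
2. k(cons(pair(e, c), k(pair(pair(pair(c, e), k(cons(pair(e, c), c), c)), cons(c, k(pair(e, cons(c, c)), cons(c, cons(c, e))))), cons(k(cons(pair(e, c), c), c), pair(c, c)))), k(cons(pair(k(cons(pair(e, c), c), e), c), c), e))  →  k(cons(pair(e, c), k(pair(pair(pair(c, e), c), cons(c, k(pair(e, cons(c, c)), cons(c, cons(c, e))))), cons(k(cons(pair(e, c), c), c), pair(c, c)))), k(cons(pair(k(cons(pair(e, c), c), e), c), c), e))   [R1 at 1.2.1.1.2]
3. k(cons(pair(e, c), k(pair(pair(pair(c, e), c), cons(c, k(pair(e, cons(c, c)), cons(c, cons(c, e))))), cons(k(cons(pair(e, c), c), c), pair(c, c)))), k(cons(pair(k(cons(pair(e, c), c), e), c), c), e))  →  k(cons(pair(e, c), k(pair(pair(pair(c, e), c), cons(c, c)), cons(k(cons(pair(e, c), c), c), pair(c, c)))), k(cons(pair(k(cons(pair(e, c), c), e), c), c), e))   [R5 at 1.2.1.2.2]
4. k(cons(pair(e, c), k(pair(pair(pair(c, e), c), cons(c, c)), cons(k(cons(pair(e, c), c), c), pair(c, c)))), k(cons(pair(k(cons(pair(e, c), c), e), c), c), e))  →  k(cons(pair(e, c), k(pair(pair(pair(c, e), c), cons(c, c)), cons(c, pair(c, c)))), k(cons(pair(k(cons(pair(e, c), c), e), c), c), e))   [R1 at 1.2.2.1]
5. k(cons(pair(e, c), k(pair(pair(pair(c, e), c), cons(c, c)), cons(c, pair(c, c)))), k(cons(pair(k(cons(pair(e, c), c), e), c), c), e))  →  k(cons(pair(e, c), c), k(cons(pair(k(cons(pair(e, c), c), e), c), c), e))   [R5 at 1.2]
6. k(cons(pair(e, c), c), k(cons(pair(k(cons(pair(e, c), c), e), c), c), e))  →  k(cons(pair(k(cons(pair(e, c), c), e), c), c), e)   [R1 at ε]
7. k(cons(pair(k(cons(pair(e, c), c), e), c), c), e)  →  k(cons(pair(e, c), c), e)   [R1 at 1.1.1]
8. k(cons(pair(e, c), c), e)  →  e   [R1 at ε]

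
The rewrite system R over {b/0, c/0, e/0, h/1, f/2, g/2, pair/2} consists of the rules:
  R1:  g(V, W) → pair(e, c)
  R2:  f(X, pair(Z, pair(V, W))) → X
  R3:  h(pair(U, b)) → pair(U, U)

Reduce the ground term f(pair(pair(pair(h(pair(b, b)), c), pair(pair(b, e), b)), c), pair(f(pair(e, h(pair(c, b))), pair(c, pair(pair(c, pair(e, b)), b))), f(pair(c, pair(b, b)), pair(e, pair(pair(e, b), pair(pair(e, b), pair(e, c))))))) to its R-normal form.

1. f(pair(pair(pair(h(pair(b, b)), c), pair(pair(b, e), b)), c), pair(f(pair(e, h(pair(c, b))), pair(c, pair(pair(c, pair(e, b)), b))), f(pair(c, pair(b, b)), pair(e, pair(pair(e, b), pair(pair(e, b), pair(e, c)))))))  →  f(pair(pair(pair(pair(b, b), c), pair(pair(b, e), b)), c), pair(f(pair(e, h(pair(c, b))), pair(c, pair(pair(c, pair(e, b)), b))), f(pair(c, pair(b, b)), pair(e, pair(pair(e, b), pair(pair(e, b), pair(e, c)))))))   [R3 at 1.1.1.1]
2. f(pair(pair(pair(pair(b, b), c), pair(pair(b, e), b)), c), pair(f(pair(e, h(pair(c, b))), pair(c, pair(pair(c, pair(e, b)), b))), f(pair(c, pair(b, b)), pair(e, pair(pair(e, b), pair(pair(e, b), pair(e, c)))))))  →  f(pair(pair(pair(pair(b, b), c), pair(pair(b, e), b)), c), pair(pair(e, h(pair(c, b))), f(pair(c, pair(b, b)), pair(e, pair(pair(e, b), pair(pair(e, b), pair(e, c)))))))   [R2 at 2.1]
3. f(pair(pair(pair(pair(b, b), c), pair(pair(b, e), b)), c), pair(pair(e, h(pair(c, b))), f(pair(c, pair(b, b)), pair(e, pair(pair(e, b), pair(pair(e, b), pair(e, c)))))))  →  f(pair(pair(pair(pair(b, b), c), pair(pair(b, e), b)), c), pair(pair(e, pair(c, c)), f(pair(c, pair(b, b)), pair(e, pair(pair(e, b), pair(pair(e, b), pair(e, c)))))))   [R3 at 2.1.2]
4. f(pair(pair(pair(pair(b, b), c), pair(pair(b, e), b)), c), pair(pair(e, pair(c, c)), f(pair(c, pair(b, b)), pair(e, pair(pair(e, b), pair(pair(e, b), pair(e, c)))))))  →  f(pair(pair(pair(pair(b, b), c), pair(pair(b, e), b)), c), pair(pair(e, pair(c, c)), pair(c, pair(b, b))))   [R2 at 2.2]
5. f(pair(pair(pair(pair(b, b), c), pair(pair(b, e), b)), c), pair(pair(e, pair(c, c)), pair(c, pair(b, b))))  →  pair(pair(pair(pair(b, b), c), pair(pair(b, e), b)), c)   [R2 at ε]

pair(pair(pair(pair(b, b), c), pair(pair(b, e), b)), c)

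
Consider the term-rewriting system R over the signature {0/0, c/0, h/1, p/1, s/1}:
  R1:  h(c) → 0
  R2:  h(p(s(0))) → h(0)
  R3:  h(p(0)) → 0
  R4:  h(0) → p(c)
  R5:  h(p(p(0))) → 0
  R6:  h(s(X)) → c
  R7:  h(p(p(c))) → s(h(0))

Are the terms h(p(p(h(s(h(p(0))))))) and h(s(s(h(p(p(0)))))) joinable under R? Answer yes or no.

Reduce t₁ = h(p(p(h(s(h(p(0))))))):
1. h(p(p(h(s(h(p(0)))))))  →  h(p(p(c)))   [R6 at 1.1.1]
2. h(p(p(c)))  →  s(h(0))   [R7 at ε]
3. s(h(0))  →  s(p(c))   [R4 at 1]

Reduce t₂ = h(s(s(h(p(p(0)))))):
1. h(s(s(h(p(p(0))))))  →  c   [R6 at ε]

no — NF(t₁) = s(p(c)), NF(t₂) = c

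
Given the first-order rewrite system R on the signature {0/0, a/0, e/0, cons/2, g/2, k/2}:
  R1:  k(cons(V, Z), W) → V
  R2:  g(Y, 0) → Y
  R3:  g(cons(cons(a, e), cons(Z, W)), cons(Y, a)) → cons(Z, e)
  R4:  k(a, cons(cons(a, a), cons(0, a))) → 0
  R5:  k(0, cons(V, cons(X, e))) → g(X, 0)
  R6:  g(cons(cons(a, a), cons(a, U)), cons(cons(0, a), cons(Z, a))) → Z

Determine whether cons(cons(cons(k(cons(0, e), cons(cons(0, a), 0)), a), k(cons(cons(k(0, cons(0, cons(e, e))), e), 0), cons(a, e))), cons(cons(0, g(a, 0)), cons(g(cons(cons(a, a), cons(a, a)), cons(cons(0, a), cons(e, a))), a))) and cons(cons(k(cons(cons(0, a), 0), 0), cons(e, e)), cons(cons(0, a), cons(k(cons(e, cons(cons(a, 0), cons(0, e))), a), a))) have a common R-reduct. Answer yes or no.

yes — NF(t₁) = cons(cons(cons(0, a), cons(e, e)), cons(cons(0, a), cons(e, a))), NF(t₂) = cons(cons(cons(0, a), cons(e, e)), cons(cons(0, a), cons(e, a)))

Reduce t₁ = cons(cons(cons(k(cons(0, e), cons(cons(0, a), 0)), a), k(cons(cons(k(0, cons(0, cons(e, e))), e), 0), cons(a, e))), cons(cons(0, g(a, 0)), cons(g(cons(cons(a, a), cons(a, a)), cons(cons(0, a), cons(e, a))), a))):
1. cons(cons(cons(k(cons(0, e), cons(cons(0, a), 0)), a), k(cons(cons(k(0, cons(0, cons(e, e))), e), 0), cons(a, e))), cons(cons(0, g(a, 0)), cons(g(cons(cons(a, a), cons(a, a)), cons(cons(0, a), cons(e, a))), a)))  →  cons(cons(cons(0, a), k(cons(cons(k(0, cons(0, cons(e, e))), e), 0), cons(a, e))), cons(cons(0, g(a, 0)), cons(g(cons(cons(a, a), cons(a, a)), cons(cons(0, a), cons(e, a))), a)))   [R1 at 1.1.1]
2. cons(cons(cons(0, a), k(cons(cons(k(0, cons(0, cons(e, e))), e), 0), cons(a, e))), cons(cons(0, g(a, 0)), cons(g(cons(cons(a, a), cons(a, a)), cons(cons(0, a), cons(e, a))), a)))  →  cons(cons(cons(0, a), cons(k(0, cons(0, cons(e, e))), e)), cons(cons(0, g(a, 0)), cons(g(cons(cons(a, a), cons(a, a)), cons(cons(0, a), cons(e, a))), a)))   [R1 at 1.2]
3. cons(cons(cons(0, a), cons(k(0, cons(0, cons(e, e))), e)), cons(cons(0, g(a, 0)), cons(g(cons(cons(a, a), cons(a, a)), cons(cons(0, a), cons(e, a))), a)))  →  cons(cons(cons(0, a), cons(g(e, 0), e)), cons(cons(0, g(a, 0)), cons(g(cons(cons(a, a), cons(a, a)), cons(cons(0, a), cons(e, a))), a)))   [R5 at 1.2.1]
4. cons(cons(cons(0, a), cons(g(e, 0), e)), cons(cons(0, g(a, 0)), cons(g(cons(cons(a, a), cons(a, a)), cons(cons(0, a), cons(e, a))), a)))  →  cons(cons(cons(0, a), cons(e, e)), cons(cons(0, g(a, 0)), cons(g(cons(cons(a, a), cons(a, a)), cons(cons(0, a), cons(e, a))), a)))   [R2 at 1.2.1]
5. cons(cons(cons(0, a), cons(e, e)), cons(cons(0, g(a, 0)), cons(g(cons(cons(a, a), cons(a, a)), cons(cons(0, a), cons(e, a))), a)))  →  cons(cons(cons(0, a), cons(e, e)), cons(cons(0, a), cons(g(cons(cons(a, a), cons(a, a)), cons(cons(0, a), cons(e, a))), a)))   [R2 at 2.1.2]
6. cons(cons(cons(0, a), cons(e, e)), cons(cons(0, a), cons(g(cons(cons(a, a), cons(a, a)), cons(cons(0, a), cons(e, a))), a)))  →  cons(cons(cons(0, a), cons(e, e)), cons(cons(0, a), cons(e, a)))   [R6 at 2.2.1]

Reduce t₂ = cons(cons(k(cons(cons(0, a), 0), 0), cons(e, e)), cons(cons(0, a), cons(k(cons(e, cons(cons(a, 0), cons(0, e))), a), a))):
1. cons(cons(k(cons(cons(0, a), 0), 0), cons(e, e)), cons(cons(0, a), cons(k(cons(e, cons(cons(a, 0), cons(0, e))), a), a)))  →  cons(cons(cons(0, a), cons(e, e)), cons(cons(0, a), cons(k(cons(e, cons(cons(a, 0), cons(0, e))), a), a)))   [R1 at 1.1]
2. cons(cons(cons(0, a), cons(e, e)), cons(cons(0, a), cons(k(cons(e, cons(cons(a, 0), cons(0, e))), a), a)))  →  cons(cons(cons(0, a), cons(e, e)), cons(cons(0, a), cons(e, a)))   [R1 at 2.2.1]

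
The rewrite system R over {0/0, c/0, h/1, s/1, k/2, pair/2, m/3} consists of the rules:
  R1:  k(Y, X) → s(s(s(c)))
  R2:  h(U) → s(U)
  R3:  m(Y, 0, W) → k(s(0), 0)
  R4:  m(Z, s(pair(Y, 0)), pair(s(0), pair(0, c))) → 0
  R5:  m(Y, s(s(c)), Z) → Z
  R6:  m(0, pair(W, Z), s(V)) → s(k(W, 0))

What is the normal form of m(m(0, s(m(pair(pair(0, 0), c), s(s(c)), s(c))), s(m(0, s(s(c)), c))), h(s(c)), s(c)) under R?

1. m(m(0, s(m(pair(pair(0, 0), c), s(s(c)), s(c))), s(m(0, s(s(c)), c))), h(s(c)), s(c))  →  m(m(0, s(s(c)), s(m(0, s(s(c)), c))), h(s(c)), s(c))   [R5 at 1.2.1]
2. m(m(0, s(s(c)), s(m(0, s(s(c)), c))), h(s(c)), s(c))  →  m(s(m(0, s(s(c)), c)), h(s(c)), s(c))   [R5 at 1]
3. m(s(m(0, s(s(c)), c)), h(s(c)), s(c))  →  m(s(c), h(s(c)), s(c))   [R5 at 1.1]
4. m(s(c), h(s(c)), s(c))  →  m(s(c), s(s(c)), s(c))   [R2 at 2]
5. m(s(c), s(s(c)), s(c))  →  s(c)   [R5 at ε]

s(c)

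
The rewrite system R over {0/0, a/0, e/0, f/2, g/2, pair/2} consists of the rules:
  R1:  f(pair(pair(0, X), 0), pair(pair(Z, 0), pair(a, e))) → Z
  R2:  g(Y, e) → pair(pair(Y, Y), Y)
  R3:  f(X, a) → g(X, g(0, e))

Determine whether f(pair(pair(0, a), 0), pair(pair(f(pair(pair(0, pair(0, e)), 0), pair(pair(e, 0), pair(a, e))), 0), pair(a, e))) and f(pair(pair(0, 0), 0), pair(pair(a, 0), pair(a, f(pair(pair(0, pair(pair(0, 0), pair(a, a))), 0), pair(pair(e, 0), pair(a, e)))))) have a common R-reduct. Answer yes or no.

Reduce t₁ = f(pair(pair(0, a), 0), pair(pair(f(pair(pair(0, pair(0, e)), 0), pair(pair(e, 0), pair(a, e))), 0), pair(a, e))):
1. f(pair(pair(0, a), 0), pair(pair(f(pair(pair(0, pair(0, e)), 0), pair(pair(e, 0), pair(a, e))), 0), pair(a, e)))  →  f(pair(pair(0, pair(0, e)), 0), pair(pair(e, 0), pair(a, e)))   [R1 at ε]
2. f(pair(pair(0, pair(0, e)), 0), pair(pair(e, 0), pair(a, e)))  →  e   [R1 at ε]

Reduce t₂ = f(pair(pair(0, 0), 0), pair(pair(a, 0), pair(a, f(pair(pair(0, pair(pair(0, 0), pair(a, a))), 0), pair(pair(e, 0), pair(a, e)))))):
1. f(pair(pair(0, 0), 0), pair(pair(a, 0), pair(a, f(pair(pair(0, pair(pair(0, 0), pair(a, a))), 0), pair(pair(e, 0), pair(a, e))))))  →  f(pair(pair(0, 0), 0), pair(pair(a, 0), pair(a, e)))   [R1 at 2.2.2]
2. f(pair(pair(0, 0), 0), pair(pair(a, 0), pair(a, e)))  →  a   [R1 at ε]

no — NF(t₁) = e, NF(t₂) = a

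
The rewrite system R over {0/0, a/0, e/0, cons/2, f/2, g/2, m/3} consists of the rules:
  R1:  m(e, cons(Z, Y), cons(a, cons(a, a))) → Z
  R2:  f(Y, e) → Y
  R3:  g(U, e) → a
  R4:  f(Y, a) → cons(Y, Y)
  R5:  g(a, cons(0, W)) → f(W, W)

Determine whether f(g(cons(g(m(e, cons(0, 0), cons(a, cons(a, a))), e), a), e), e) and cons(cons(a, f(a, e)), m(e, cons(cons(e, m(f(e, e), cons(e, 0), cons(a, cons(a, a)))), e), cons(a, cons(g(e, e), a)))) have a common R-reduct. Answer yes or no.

Reduce t₁ = f(g(cons(g(m(e, cons(0, 0), cons(a, cons(a, a))), e), a), e), e):
1. f(g(cons(g(m(e, cons(0, 0), cons(a, cons(a, a))), e), a), e), e)  →  g(cons(g(m(e, cons(0, 0), cons(a, cons(a, a))), e), a), e)   [R2 at ε]
2. g(cons(g(m(e, cons(0, 0), cons(a, cons(a, a))), e), a), e)  →  a   [R3 at ε]

Reduce t₂ = cons(cons(a, f(a, e)), m(e, cons(cons(e, m(f(e, e), cons(e, 0), cons(a, cons(a, a)))), e), cons(a, cons(g(e, e), a)))):
1. cons(cons(a, f(a, e)), m(e, cons(cons(e, m(f(e, e), cons(e, 0), cons(a, cons(a, a)))), e), cons(a, cons(g(e, e), a))))  →  cons(cons(a, a), m(e, cons(cons(e, m(f(e, e), cons(e, 0), cons(a, cons(a, a)))), e), cons(a, cons(g(e, e), a))))   [R2 at 1.2]
2. cons(cons(a, a), m(e, cons(cons(e, m(f(e, e), cons(e, 0), cons(a, cons(a, a)))), e), cons(a, cons(g(e, e), a))))  →  cons(cons(a, a), m(e, cons(cons(e, m(e, cons(e, 0), cons(a, cons(a, a)))), e), cons(a, cons(g(e, e), a))))   [R2 at 2.2.1.2.1]
3. cons(cons(a, a), m(e, cons(cons(e, m(e, cons(e, 0), cons(a, cons(a, a)))), e), cons(a, cons(g(e, e), a))))  →  cons(cons(a, a), m(e, cons(cons(e, e), e), cons(a, cons(g(e, e), a))))   [R1 at 2.2.1.2]
4. cons(cons(a, a), m(e, cons(cons(e, e), e), cons(a, cons(g(e, e), a))))  →  cons(cons(a, a), m(e, cons(cons(e, e), e), cons(a, cons(a, a))))   [R3 at 2.3.2.1]
5. cons(cons(a, a), m(e, cons(cons(e, e), e), cons(a, cons(a, a))))  →  cons(cons(a, a), cons(e, e))   [R1 at 2]

no — NF(t₁) = a, NF(t₂) = cons(cons(a, a), cons(e, e))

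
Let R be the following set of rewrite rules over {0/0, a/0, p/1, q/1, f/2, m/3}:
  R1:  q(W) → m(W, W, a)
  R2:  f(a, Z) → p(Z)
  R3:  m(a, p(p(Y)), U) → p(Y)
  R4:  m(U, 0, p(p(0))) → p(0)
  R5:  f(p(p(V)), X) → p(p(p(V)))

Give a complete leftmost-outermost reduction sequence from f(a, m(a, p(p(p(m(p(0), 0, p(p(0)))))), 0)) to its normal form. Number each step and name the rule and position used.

1. f(a, m(a, p(p(p(m(p(0), 0, p(p(0)))))), 0))  →  p(m(a, p(p(p(m(p(0), 0, p(p(0)))))), 0))   [R2 at ε]
2. p(m(a, p(p(p(m(p(0), 0, p(p(0)))))), 0))  →  p(p(p(m(p(0), 0, p(p(0))))))   [R3 at 1]
3. p(p(p(m(p(0), 0, p(p(0))))))  →  p(p(p(p(0))))   [R4 at 1.1.1]

p(p(p(p(0))))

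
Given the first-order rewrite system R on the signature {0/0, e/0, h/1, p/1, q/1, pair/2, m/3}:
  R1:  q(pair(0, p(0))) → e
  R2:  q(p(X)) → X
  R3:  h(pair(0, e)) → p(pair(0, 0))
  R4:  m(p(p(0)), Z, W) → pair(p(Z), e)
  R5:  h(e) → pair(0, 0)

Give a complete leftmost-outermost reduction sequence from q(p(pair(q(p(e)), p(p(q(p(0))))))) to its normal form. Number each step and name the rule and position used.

1. q(p(pair(q(p(e)), p(p(q(p(0)))))))  →  pair(q(p(e)), p(p(q(p(0)))))   [R2 at ε]
2. pair(q(p(e)), p(p(q(p(0)))))  →  pair(e, p(p(q(p(0)))))   [R2 at 1]
3. pair(e, p(p(q(p(0)))))  →  pair(e, p(p(0)))   [R2 at 2.1.1]

pair(e, p(p(0)))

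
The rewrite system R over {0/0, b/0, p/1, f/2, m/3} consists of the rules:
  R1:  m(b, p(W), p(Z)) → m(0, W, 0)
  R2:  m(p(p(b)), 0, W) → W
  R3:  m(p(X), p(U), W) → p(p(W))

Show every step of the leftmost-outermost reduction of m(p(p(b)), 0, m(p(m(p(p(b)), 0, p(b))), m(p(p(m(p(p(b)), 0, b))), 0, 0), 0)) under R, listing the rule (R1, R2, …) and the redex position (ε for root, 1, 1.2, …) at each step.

0

1. m(p(p(b)), 0, m(p(m(p(p(b)), 0, p(b))), m(p(p(m(p(p(b)), 0, b))), 0, 0), 0))  →  m(p(m(p(p(b)), 0, p(b))), m(p(p(m(p(p(b)), 0, b))), 0, 0), 0)   [R2 at ε]
2. m(p(m(p(p(b)), 0, p(b))), m(p(p(m(p(p(b)), 0, b))), 0, 0), 0)  →  m(p(p(b)), m(p(p(m(p(p(b)), 0, b))), 0, 0), 0)   [R2 at 1.1]
3. m(p(p(b)), m(p(p(m(p(p(b)), 0, b))), 0, 0), 0)  →  m(p(p(b)), m(p(p(b)), 0, 0), 0)   [R2 at 2.1.1.1]
4. m(p(p(b)), m(p(p(b)), 0, 0), 0)  →  m(p(p(b)), 0, 0)   [R2 at 2]
5. m(p(p(b)), 0, 0)  →  0   [R2 at ε]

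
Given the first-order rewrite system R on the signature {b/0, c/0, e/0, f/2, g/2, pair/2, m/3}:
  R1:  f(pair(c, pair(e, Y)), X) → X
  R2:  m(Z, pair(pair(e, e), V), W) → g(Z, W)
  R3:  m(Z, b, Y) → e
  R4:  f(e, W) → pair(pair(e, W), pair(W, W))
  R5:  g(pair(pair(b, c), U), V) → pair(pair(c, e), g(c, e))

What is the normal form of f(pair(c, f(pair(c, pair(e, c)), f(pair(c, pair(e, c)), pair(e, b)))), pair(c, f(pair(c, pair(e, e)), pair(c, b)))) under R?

1. f(pair(c, f(pair(c, pair(e, c)), f(pair(c, pair(e, c)), pair(e, b)))), pair(c, f(pair(c, pair(e, e)), pair(c, b))))  →  f(pair(c, f(pair(c, pair(e, c)), pair(e, b))), pair(c, f(pair(c, pair(e, e)), pair(c, b))))   [R1 at 1.2]
2. f(pair(c, f(pair(c, pair(e, c)), pair(e, b))), pair(c, f(pair(c, pair(e, e)), pair(c, b))))  →  f(pair(c, pair(e, b)), pair(c, f(pair(c, pair(e, e)), pair(c, b))))   [R1 at 1.2]
3. f(pair(c, pair(e, b)), pair(c, f(pair(c, pair(e, e)), pair(c, b))))  →  pair(c, f(pair(c, pair(e, e)), pair(c, b)))   [R1 at ε]
4. pair(c, f(pair(c, pair(e, e)), pair(c, b)))  →  pair(c, pair(c, b))   [R1 at 2]

pair(c, pair(c, b))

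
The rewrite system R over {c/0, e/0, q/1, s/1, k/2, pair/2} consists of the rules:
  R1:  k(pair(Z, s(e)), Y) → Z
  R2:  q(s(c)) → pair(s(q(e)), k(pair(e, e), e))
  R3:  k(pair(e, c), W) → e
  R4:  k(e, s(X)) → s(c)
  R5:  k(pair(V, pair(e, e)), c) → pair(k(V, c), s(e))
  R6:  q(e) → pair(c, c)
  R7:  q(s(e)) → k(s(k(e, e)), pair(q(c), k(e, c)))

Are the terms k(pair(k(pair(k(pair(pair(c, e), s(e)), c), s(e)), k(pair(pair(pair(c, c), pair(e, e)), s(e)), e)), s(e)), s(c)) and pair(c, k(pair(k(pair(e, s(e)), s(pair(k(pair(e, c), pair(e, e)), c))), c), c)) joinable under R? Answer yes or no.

yes — NF(t₁) = pair(c, e), NF(t₂) = pair(c, e)

Reduce t₁ = k(pair(k(pair(k(pair(pair(c, e), s(e)), c), s(e)), k(pair(pair(pair(c, c), pair(e, e)), s(e)), e)), s(e)), s(c)):
1. k(pair(k(pair(k(pair(pair(c, e), s(e)), c), s(e)), k(pair(pair(pair(c, c), pair(e, e)), s(e)), e)), s(e)), s(c))  →  k(pair(k(pair(pair(c, e), s(e)), c), s(e)), k(pair(pair(pair(c, c), pair(e, e)), s(e)), e))   [R1 at ε]
2. k(pair(k(pair(pair(c, e), s(e)), c), s(e)), k(pair(pair(pair(c, c), pair(e, e)), s(e)), e))  →  k(pair(pair(c, e), s(e)), c)   [R1 at ε]
3. k(pair(pair(c, e), s(e)), c)  →  pair(c, e)   [R1 at ε]

Reduce t₂ = pair(c, k(pair(k(pair(e, s(e)), s(pair(k(pair(e, c), pair(e, e)), c))), c), c)):
1. pair(c, k(pair(k(pair(e, s(e)), s(pair(k(pair(e, c), pair(e, e)), c))), c), c))  →  pair(c, k(pair(e, c), c))   [R1 at 2.1.1]
2. pair(c, k(pair(e, c), c))  →  pair(c, e)   [R3 at 2]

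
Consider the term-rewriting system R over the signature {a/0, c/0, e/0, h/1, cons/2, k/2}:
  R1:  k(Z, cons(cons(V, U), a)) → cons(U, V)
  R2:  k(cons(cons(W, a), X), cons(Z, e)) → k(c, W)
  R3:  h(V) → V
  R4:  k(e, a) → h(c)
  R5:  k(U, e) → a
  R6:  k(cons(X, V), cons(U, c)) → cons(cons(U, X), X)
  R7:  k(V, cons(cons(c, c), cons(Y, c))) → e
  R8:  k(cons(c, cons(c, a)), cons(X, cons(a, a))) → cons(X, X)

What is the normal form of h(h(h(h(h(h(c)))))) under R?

1. h(h(h(h(h(h(c))))))  →  h(h(h(h(h(c)))))   [R3 at ε]
2. h(h(h(h(h(c)))))  →  h(h(h(h(c))))   [R3 at ε]
3. h(h(h(h(c))))  →  h(h(h(c)))   [R3 at ε]
4. h(h(h(c)))  →  h(h(c))   [R3 at ε]
5. h(h(c))  →  h(c)   [R3 at ε]
6. h(c)  →  c   [R3 at ε]

c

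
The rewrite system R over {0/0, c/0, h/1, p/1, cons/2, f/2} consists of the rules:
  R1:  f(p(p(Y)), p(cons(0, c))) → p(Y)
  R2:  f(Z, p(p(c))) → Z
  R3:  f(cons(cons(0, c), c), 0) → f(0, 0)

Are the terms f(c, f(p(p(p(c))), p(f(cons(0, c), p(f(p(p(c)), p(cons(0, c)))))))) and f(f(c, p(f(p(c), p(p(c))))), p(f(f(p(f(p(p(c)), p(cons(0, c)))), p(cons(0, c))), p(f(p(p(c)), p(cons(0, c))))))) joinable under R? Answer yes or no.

Reduce t₁ = f(c, f(p(p(p(c))), p(f(cons(0, c), p(f(p(p(c)), p(cons(0, c)))))))):
1. f(c, f(p(p(p(c))), p(f(cons(0, c), p(f(p(p(c)), p(cons(0, c))))))))  →  f(c, f(p(p(p(c))), p(f(cons(0, c), p(p(c))))))   [R1 at 2.2.1.2.1]
2. f(c, f(p(p(p(c))), p(f(cons(0, c), p(p(c))))))  →  f(c, f(p(p(p(c))), p(cons(0, c))))   [R2 at 2.2.1]
3. f(c, f(p(p(p(c))), p(cons(0, c))))  →  f(c, p(p(c)))   [R1 at 2]
4. f(c, p(p(c)))  →  c   [R2 at ε]

Reduce t₂ = f(f(c, p(f(p(c), p(p(c))))), p(f(f(p(f(p(p(c)), p(cons(0, c)))), p(cons(0, c))), p(f(p(p(c)), p(cons(0, c))))))):
1. f(f(c, p(f(p(c), p(p(c))))), p(f(f(p(f(p(p(c)), p(cons(0, c)))), p(cons(0, c))), p(f(p(p(c)), p(cons(0, c)))))))  →  f(f(c, p(p(c))), p(f(f(p(f(p(p(c)), p(cons(0, c)))), p(cons(0, c))), p(f(p(p(c)), p(cons(0, c)))))))   [R2 at 1.2.1]
2. f(f(c, p(p(c))), p(f(f(p(f(p(p(c)), p(cons(0, c)))), p(cons(0, c))), p(f(p(p(c)), p(cons(0, c)))))))  →  f(c, p(f(f(p(f(p(p(c)), p(cons(0, c)))), p(cons(0, c))), p(f(p(p(c)), p(cons(0, c)))))))   [R2 at 1]
3. f(c, p(f(f(p(f(p(p(c)), p(cons(0, c)))), p(cons(0, c))), p(f(p(p(c)), p(cons(0, c)))))))  →  f(c, p(f(f(p(p(c)), p(cons(0, c))), p(f(p(p(c)), p(cons(0, c)))))))   [R1 at 2.1.1.1.1]
4. f(c, p(f(f(p(p(c)), p(cons(0, c))), p(f(p(p(c)), p(cons(0, c)))))))  →  f(c, p(f(p(c), p(f(p(p(c)), p(cons(0, c)))))))   [R1 at 2.1.1]
5. f(c, p(f(p(c), p(f(p(p(c)), p(cons(0, c)))))))  →  f(c, p(f(p(c), p(p(c)))))   [R1 at 2.1.2.1]
6. f(c, p(f(p(c), p(p(c)))))  →  f(c, p(p(c)))   [R2 at 2.1]
7. f(c, p(p(c)))  →  c   [R2 at ε]

yes — NF(t₁) = c, NF(t₂) = c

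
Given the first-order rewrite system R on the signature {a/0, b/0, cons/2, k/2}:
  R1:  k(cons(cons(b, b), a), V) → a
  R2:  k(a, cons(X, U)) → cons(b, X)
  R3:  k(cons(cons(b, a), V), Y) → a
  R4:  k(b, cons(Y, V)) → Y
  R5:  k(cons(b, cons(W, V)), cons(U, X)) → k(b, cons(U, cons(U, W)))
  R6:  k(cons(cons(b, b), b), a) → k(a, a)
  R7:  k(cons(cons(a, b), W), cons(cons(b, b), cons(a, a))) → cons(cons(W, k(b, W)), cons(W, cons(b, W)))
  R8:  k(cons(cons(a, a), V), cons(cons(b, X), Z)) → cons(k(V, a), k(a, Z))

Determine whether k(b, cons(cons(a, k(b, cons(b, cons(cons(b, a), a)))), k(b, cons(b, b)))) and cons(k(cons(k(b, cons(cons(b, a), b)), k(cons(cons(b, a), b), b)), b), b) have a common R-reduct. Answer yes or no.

Reduce t₁ = k(b, cons(cons(a, k(b, cons(b, cons(cons(b, a), a)))), k(b, cons(b, b)))):
1. k(b, cons(cons(a, k(b, cons(b, cons(cons(b, a), a)))), k(b, cons(b, b))))  →  cons(a, k(b, cons(b, cons(cons(b, a), a))))   [R4 at ε]
2. cons(a, k(b, cons(b, cons(cons(b, a), a))))  →  cons(a, b)   [R4 at 2]

Reduce t₂ = cons(k(cons(k(b, cons(cons(b, a), b)), k(cons(cons(b, a), b), b)), b), b):
1. cons(k(cons(k(b, cons(cons(b, a), b)), k(cons(cons(b, a), b), b)), b), b)  →  cons(k(cons(cons(b, a), k(cons(cons(b, a), b), b)), b), b)   [R4 at 1.1.1]
2. cons(k(cons(cons(b, a), k(cons(cons(b, a), b), b)), b), b)  →  cons(a, b)   [R3 at 1]

yes — NF(t₁) = cons(a, b), NF(t₂) = cons(a, b)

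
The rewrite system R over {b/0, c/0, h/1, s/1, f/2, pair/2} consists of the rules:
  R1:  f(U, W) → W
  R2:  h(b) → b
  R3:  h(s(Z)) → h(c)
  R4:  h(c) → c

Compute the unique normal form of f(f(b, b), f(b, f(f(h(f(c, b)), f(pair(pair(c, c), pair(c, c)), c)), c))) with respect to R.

1. f(f(b, b), f(b, f(f(h(f(c, b)), f(pair(pair(c, c), pair(c, c)), c)), c)))  →  f(b, f(f(h(f(c, b)), f(pair(pair(c, c), pair(c, c)), c)), c))   [R1 at ε]
2. f(b, f(f(h(f(c, b)), f(pair(pair(c, c), pair(c, c)), c)), c))  →  f(f(h(f(c, b)), f(pair(pair(c, c), pair(c, c)), c)), c)   [R1 at ε]
3. f(f(h(f(c, b)), f(pair(pair(c, c), pair(c, c)), c)), c)  →  c   [R1 at ε]

c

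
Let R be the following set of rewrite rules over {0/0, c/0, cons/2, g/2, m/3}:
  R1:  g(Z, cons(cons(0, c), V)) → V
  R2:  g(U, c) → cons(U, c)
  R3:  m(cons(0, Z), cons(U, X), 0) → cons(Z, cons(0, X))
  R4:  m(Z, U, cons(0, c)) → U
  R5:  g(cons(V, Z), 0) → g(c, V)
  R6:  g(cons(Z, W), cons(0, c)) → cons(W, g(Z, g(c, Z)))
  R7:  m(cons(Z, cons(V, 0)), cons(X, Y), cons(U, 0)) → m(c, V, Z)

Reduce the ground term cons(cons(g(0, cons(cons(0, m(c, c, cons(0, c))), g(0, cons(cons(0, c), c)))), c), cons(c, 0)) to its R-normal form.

1. cons(cons(g(0, cons(cons(0, m(c, c, cons(0, c))), g(0, cons(cons(0, c), c)))), c), cons(c, 0))  →  cons(cons(g(0, cons(cons(0, c), g(0, cons(cons(0, c), c)))), c), cons(c, 0))   [R4 at 1.1.2.1.2]
2. cons(cons(g(0, cons(cons(0, c), g(0, cons(cons(0, c), c)))), c), cons(c, 0))  →  cons(cons(g(0, cons(cons(0, c), c)), c), cons(c, 0))   [R1 at 1.1]
3. cons(cons(g(0, cons(cons(0, c), c)), c), cons(c, 0))  →  cons(cons(c, c), cons(c, 0))   [R1 at 1.1]

cons(cons(c, c), cons(c, 0))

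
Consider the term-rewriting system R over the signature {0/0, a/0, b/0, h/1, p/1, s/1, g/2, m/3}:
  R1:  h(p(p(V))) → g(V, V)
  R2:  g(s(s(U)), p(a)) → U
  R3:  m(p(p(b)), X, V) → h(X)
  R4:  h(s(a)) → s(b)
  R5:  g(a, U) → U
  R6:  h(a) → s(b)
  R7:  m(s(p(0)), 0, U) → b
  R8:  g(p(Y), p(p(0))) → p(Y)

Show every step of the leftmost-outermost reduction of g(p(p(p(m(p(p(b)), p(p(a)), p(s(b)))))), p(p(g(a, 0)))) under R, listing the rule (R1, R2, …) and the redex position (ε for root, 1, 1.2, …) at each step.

1. g(p(p(p(m(p(p(b)), p(p(a)), p(s(b)))))), p(p(g(a, 0))))  →  g(p(p(p(h(p(p(a)))))), p(p(g(a, 0))))   [R3 at 1.1.1.1]
2. g(p(p(p(h(p(p(a)))))), p(p(g(a, 0))))  →  g(p(p(p(g(a, a)))), p(p(g(a, 0))))   [R1 at 1.1.1.1]
3. g(p(p(p(g(a, a)))), p(p(g(a, 0))))  →  g(p(p(p(a))), p(p(g(a, 0))))   [R5 at 1.1.1.1]
4. g(p(p(p(a))), p(p(g(a, 0))))  →  g(p(p(p(a))), p(p(0)))   [R5 at 2.1.1]
5. g(p(p(p(a))), p(p(0)))  →  p(p(p(a)))   [R8 at ε]

p(p(p(a)))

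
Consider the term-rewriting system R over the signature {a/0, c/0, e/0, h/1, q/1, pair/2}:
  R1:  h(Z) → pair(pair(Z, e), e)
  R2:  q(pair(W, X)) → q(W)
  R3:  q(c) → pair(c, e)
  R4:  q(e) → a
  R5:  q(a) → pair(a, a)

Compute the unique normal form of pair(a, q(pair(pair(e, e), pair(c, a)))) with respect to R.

1. pair(a, q(pair(pair(e, e), pair(c, a))))  →  pair(a, q(pair(e, e)))   [R2 at 2]
2. pair(a, q(pair(e, e)))  →  pair(a, q(e))   [R2 at 2]
3. pair(a, q(e))  →  pair(a, a)   [R4 at 2]

pair(a, a)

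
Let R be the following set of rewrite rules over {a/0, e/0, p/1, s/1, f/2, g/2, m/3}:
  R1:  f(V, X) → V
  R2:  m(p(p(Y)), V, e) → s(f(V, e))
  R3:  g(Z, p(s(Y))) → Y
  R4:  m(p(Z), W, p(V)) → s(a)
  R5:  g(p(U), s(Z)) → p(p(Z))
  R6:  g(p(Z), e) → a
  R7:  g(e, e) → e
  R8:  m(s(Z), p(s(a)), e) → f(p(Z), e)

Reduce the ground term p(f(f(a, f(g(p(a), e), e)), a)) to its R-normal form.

p(a)

1. p(f(f(a, f(g(p(a), e), e)), a))  →  p(f(a, f(g(p(a), e), e)))   [R1 at 1]
2. p(f(a, f(g(p(a), e), e)))  →  p(a)   [R1 at 1]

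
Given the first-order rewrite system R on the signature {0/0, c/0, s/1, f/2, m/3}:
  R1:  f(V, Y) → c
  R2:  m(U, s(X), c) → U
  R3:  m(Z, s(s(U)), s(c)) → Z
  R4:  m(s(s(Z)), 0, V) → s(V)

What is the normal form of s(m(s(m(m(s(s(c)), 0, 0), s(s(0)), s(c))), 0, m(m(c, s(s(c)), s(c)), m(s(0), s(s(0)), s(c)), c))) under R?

s(s(c))

1. s(m(s(m(m(s(s(c)), 0, 0), s(s(0)), s(c))), 0, m(m(c, s(s(c)), s(c)), m(s(0), s(s(0)), s(c)), c)))  →  s(m(s(m(s(s(c)), 0, 0)), 0, m(m(c, s(s(c)), s(c)), m(s(0), s(s(0)), s(c)), c)))   [R3 at 1.1.1]
2. s(m(s(m(s(s(c)), 0, 0)), 0, m(m(c, s(s(c)), s(c)), m(s(0), s(s(0)), s(c)), c)))  →  s(m(s(s(0)), 0, m(m(c, s(s(c)), s(c)), m(s(0), s(s(0)), s(c)), c)))   [R4 at 1.1.1]
3. s(m(s(s(0)), 0, m(m(c, s(s(c)), s(c)), m(s(0), s(s(0)), s(c)), c)))  →  s(s(m(m(c, s(s(c)), s(c)), m(s(0), s(s(0)), s(c)), c)))   [R4 at 1]
4. s(s(m(m(c, s(s(c)), s(c)), m(s(0), s(s(0)), s(c)), c)))  →  s(s(m(c, m(s(0), s(s(0)), s(c)), c)))   [R3 at 1.1.1]
5. s(s(m(c, m(s(0), s(s(0)), s(c)), c)))  →  s(s(m(c, s(0), c)))   [R3 at 1.1.2]
6. s(s(m(c, s(0), c)))  →  s(s(c))   [R2 at 1.1]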